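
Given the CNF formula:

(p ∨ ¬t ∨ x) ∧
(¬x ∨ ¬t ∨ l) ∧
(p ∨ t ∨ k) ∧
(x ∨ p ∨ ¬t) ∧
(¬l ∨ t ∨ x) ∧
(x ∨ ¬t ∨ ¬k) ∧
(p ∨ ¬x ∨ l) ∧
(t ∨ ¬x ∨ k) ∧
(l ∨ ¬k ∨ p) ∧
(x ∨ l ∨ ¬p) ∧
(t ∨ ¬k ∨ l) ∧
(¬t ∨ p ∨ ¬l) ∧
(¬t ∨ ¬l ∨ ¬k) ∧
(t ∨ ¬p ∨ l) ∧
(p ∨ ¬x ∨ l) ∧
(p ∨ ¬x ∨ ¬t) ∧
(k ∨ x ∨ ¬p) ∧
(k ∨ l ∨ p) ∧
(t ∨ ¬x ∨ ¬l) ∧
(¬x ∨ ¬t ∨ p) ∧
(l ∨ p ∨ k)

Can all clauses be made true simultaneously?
Yes

Yes, the formula is satisfiable.

One satisfying assignment is: t=True, x=True, k=False, l=True, p=True

Verification: With this assignment, all 21 clauses evaluate to true.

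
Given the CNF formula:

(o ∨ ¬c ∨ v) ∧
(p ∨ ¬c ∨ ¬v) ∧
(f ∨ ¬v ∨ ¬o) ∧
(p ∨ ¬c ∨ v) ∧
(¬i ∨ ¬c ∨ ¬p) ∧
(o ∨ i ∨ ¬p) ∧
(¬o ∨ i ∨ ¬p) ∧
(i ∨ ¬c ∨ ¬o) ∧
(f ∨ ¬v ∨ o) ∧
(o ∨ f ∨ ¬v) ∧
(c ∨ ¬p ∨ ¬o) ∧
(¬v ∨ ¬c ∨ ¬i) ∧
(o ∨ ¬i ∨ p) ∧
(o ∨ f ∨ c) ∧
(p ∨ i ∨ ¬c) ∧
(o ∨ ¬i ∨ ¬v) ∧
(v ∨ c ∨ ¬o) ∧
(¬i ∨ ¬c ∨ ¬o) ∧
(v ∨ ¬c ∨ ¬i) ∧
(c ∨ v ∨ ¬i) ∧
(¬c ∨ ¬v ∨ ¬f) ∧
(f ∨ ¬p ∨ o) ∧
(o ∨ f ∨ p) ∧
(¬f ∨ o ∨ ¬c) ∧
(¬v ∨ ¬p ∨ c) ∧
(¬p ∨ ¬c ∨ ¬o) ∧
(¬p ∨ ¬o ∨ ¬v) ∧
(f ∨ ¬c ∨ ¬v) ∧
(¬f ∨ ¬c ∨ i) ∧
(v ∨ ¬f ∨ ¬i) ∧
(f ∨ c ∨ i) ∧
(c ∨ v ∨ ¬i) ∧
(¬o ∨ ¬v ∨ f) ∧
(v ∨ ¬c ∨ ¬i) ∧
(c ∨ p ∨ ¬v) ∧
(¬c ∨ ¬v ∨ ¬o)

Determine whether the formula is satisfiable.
Yes

Yes, the formula is satisfiable.

One satisfying assignment is: v=False, c=False, i=False, f=True, o=False, p=False

Verification: With this assignment, all 36 clauses evaluate to true.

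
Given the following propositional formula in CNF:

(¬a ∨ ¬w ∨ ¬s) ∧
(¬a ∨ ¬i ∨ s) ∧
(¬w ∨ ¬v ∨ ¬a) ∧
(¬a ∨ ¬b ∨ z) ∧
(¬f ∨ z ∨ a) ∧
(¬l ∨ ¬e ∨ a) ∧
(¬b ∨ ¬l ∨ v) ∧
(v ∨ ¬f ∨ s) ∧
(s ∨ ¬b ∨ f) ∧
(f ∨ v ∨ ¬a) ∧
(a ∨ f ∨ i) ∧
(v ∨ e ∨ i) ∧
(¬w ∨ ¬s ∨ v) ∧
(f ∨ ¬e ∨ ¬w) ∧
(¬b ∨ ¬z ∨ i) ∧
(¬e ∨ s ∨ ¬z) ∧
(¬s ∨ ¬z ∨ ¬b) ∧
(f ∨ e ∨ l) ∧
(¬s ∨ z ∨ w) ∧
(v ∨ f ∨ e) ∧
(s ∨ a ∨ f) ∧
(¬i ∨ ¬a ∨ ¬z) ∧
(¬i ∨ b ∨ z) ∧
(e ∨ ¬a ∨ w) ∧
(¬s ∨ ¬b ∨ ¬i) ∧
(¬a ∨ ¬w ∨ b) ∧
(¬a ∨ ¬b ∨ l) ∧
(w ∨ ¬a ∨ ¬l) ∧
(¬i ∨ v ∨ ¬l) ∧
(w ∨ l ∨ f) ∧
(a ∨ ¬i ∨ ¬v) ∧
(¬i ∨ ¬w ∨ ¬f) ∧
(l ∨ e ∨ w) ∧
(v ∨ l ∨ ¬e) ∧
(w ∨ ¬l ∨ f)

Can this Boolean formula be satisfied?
Yes

Yes, the formula is satisfiable.

One satisfying assignment is: s=False, l=True, e=False, i=False, z=True, v=True, b=False, w=False, f=True, a=False

Verification: With this assignment, all 35 clauses evaluate to true.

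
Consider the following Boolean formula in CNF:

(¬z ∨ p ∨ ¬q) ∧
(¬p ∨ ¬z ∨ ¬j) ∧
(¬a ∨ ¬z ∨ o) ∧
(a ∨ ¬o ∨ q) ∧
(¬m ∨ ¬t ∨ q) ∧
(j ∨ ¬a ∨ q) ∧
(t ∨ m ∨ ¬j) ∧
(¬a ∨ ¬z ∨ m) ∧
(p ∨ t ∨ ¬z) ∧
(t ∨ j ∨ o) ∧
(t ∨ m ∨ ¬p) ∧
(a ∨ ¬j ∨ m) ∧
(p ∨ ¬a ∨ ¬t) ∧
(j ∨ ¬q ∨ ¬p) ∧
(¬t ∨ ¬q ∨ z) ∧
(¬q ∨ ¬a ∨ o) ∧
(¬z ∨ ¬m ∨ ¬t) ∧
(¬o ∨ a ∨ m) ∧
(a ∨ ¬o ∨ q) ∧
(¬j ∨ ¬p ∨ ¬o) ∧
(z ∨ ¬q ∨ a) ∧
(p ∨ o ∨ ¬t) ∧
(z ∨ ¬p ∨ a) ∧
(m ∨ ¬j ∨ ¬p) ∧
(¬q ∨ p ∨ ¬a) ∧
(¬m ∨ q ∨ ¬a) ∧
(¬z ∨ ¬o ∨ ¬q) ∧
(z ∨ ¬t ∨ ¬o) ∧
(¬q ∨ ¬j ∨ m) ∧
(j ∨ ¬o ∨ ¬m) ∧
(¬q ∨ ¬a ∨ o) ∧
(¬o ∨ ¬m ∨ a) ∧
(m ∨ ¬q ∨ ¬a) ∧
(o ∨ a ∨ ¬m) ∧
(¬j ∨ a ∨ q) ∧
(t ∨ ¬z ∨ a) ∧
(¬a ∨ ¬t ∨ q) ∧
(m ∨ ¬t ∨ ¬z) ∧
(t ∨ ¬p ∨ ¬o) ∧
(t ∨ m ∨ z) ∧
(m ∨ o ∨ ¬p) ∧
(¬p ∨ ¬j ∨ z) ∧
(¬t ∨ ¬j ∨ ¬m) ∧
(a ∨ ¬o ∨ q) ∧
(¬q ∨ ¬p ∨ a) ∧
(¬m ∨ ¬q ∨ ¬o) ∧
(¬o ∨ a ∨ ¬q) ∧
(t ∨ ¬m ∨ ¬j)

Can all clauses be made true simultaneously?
No

No, the formula is not satisfiable.

No assignment of truth values to the variables can make all 48 clauses true simultaneously.

The formula is UNSAT (unsatisfiable).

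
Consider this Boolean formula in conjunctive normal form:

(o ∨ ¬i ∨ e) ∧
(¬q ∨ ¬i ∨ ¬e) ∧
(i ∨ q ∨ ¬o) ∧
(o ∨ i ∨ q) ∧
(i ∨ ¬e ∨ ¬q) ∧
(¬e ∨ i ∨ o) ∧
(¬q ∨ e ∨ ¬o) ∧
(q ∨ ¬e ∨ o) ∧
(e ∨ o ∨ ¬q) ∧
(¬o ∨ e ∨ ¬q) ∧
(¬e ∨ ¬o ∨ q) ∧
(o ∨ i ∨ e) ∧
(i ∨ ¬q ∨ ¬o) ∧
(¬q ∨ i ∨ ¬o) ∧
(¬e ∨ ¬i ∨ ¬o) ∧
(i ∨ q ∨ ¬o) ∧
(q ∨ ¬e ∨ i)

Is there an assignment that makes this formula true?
Yes

Yes, the formula is satisfiable.

One satisfying assignment is: i=True, q=False, e=False, o=True

Verification: With this assignment, all 17 clauses evaluate to true.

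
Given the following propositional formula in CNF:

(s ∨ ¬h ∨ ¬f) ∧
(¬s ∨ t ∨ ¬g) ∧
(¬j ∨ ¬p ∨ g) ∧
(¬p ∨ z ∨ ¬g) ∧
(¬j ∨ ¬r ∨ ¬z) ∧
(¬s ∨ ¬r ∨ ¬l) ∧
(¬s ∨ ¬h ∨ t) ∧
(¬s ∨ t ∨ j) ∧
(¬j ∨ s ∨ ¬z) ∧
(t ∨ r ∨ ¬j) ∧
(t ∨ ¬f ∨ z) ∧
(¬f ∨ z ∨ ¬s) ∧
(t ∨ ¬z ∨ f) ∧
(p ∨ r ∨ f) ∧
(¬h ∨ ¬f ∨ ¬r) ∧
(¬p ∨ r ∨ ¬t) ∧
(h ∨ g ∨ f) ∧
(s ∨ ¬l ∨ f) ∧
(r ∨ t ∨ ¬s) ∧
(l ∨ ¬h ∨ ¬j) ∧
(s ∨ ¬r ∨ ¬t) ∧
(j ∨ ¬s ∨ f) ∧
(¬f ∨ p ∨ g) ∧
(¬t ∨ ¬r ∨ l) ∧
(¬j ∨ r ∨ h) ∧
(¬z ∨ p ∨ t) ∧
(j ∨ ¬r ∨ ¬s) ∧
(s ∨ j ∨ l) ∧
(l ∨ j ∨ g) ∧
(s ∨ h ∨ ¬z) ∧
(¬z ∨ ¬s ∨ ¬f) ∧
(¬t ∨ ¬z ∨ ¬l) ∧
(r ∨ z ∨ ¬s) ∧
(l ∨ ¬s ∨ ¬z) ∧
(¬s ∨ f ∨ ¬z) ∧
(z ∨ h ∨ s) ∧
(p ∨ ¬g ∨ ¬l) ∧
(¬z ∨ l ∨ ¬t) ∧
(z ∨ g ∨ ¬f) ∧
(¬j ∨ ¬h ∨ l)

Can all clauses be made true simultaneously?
No

No, the formula is not satisfiable.

No assignment of truth values to the variables can make all 40 clauses true simultaneously.

The formula is UNSAT (unsatisfiable).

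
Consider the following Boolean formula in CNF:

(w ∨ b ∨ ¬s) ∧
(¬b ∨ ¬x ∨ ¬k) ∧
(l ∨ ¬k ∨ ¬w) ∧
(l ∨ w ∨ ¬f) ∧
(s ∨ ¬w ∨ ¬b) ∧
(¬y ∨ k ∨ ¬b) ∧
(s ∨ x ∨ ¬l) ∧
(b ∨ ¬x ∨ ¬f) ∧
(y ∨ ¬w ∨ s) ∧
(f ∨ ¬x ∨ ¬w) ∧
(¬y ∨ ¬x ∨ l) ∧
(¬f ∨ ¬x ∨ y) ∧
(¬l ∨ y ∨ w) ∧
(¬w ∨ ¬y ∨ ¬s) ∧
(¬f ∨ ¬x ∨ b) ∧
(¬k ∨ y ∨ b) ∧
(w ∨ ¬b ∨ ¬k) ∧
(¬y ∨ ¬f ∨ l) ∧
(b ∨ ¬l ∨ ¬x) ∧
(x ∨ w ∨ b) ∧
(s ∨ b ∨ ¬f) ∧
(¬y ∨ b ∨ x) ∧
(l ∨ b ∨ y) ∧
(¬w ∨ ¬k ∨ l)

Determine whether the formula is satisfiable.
Yes

Yes, the formula is satisfiable.

One satisfying assignment is: l=False, f=False, w=False, k=False, b=True, x=False, y=False, s=False

Verification: With this assignment, all 24 clauses evaluate to true.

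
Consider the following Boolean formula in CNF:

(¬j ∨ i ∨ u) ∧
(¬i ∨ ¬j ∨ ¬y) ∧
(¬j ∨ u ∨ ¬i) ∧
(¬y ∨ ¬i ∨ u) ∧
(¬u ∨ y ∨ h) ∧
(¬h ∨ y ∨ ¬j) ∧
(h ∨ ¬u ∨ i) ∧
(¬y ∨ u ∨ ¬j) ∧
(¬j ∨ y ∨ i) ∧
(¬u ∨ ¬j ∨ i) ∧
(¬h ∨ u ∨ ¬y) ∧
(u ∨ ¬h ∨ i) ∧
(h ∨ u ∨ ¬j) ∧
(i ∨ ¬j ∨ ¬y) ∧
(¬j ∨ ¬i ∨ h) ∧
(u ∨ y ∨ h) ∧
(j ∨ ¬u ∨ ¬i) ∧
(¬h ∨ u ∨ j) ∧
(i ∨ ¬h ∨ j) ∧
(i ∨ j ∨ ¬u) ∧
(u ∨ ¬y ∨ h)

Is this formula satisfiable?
No

No, the formula is not satisfiable.

No assignment of truth values to the variables can make all 21 clauses true simultaneously.

The formula is UNSAT (unsatisfiable).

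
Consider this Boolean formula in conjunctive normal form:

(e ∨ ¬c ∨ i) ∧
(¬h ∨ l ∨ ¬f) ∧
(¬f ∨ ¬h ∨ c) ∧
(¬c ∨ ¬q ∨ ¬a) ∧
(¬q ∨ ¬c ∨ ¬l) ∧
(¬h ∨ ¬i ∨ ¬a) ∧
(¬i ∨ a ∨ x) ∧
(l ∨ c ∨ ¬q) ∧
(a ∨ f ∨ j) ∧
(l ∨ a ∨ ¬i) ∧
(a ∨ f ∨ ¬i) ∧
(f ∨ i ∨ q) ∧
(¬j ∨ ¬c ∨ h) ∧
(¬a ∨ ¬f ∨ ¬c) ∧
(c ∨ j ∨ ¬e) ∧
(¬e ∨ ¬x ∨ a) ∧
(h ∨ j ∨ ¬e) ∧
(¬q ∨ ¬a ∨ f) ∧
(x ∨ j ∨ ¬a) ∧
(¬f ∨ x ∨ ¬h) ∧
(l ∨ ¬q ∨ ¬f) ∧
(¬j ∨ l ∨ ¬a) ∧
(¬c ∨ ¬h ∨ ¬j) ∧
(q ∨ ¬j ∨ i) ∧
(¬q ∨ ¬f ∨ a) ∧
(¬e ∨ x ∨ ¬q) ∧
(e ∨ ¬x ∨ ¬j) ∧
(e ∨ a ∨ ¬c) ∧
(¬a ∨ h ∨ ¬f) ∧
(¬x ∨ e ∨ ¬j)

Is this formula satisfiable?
Yes

Yes, the formula is satisfiable.

One satisfying assignment is: q=False, l=False, x=False, i=False, j=False, c=False, f=True, h=False, a=False, e=False

Verification: With this assignment, all 30 clauses evaluate to true.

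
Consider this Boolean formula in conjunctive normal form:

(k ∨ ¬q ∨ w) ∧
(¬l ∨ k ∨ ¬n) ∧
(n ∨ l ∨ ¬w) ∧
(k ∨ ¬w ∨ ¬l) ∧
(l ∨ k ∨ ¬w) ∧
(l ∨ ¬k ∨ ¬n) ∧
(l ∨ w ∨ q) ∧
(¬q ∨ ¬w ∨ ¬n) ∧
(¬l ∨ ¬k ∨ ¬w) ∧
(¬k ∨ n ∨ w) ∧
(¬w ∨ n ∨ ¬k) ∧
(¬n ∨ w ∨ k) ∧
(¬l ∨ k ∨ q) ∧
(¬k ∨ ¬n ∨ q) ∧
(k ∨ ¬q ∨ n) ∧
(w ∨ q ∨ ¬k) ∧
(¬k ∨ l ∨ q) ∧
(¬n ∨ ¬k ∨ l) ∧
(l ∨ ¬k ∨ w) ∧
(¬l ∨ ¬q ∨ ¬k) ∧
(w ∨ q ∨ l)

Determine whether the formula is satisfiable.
No

No, the formula is not satisfiable.

No assignment of truth values to the variables can make all 21 clauses true simultaneously.

The formula is UNSAT (unsatisfiable).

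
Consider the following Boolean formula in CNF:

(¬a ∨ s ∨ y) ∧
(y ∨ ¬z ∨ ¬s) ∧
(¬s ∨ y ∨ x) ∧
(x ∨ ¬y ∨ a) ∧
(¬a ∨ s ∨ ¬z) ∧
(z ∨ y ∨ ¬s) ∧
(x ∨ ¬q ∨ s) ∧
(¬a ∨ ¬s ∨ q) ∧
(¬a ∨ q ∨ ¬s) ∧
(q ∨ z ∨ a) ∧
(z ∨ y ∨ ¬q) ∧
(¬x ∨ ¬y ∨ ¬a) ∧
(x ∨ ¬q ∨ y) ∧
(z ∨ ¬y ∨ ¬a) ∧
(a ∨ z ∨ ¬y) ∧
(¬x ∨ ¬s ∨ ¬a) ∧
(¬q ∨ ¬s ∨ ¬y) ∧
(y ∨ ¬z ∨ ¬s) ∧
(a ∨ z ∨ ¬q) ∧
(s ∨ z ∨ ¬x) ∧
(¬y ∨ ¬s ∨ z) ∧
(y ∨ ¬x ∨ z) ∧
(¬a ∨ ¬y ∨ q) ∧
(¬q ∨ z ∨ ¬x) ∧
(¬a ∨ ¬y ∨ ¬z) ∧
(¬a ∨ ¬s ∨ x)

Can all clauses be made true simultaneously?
Yes

Yes, the formula is satisfiable.

One satisfying assignment is: y=False, z=True, x=False, s=False, a=False, q=False

Verification: With this assignment, all 26 clauses evaluate to true.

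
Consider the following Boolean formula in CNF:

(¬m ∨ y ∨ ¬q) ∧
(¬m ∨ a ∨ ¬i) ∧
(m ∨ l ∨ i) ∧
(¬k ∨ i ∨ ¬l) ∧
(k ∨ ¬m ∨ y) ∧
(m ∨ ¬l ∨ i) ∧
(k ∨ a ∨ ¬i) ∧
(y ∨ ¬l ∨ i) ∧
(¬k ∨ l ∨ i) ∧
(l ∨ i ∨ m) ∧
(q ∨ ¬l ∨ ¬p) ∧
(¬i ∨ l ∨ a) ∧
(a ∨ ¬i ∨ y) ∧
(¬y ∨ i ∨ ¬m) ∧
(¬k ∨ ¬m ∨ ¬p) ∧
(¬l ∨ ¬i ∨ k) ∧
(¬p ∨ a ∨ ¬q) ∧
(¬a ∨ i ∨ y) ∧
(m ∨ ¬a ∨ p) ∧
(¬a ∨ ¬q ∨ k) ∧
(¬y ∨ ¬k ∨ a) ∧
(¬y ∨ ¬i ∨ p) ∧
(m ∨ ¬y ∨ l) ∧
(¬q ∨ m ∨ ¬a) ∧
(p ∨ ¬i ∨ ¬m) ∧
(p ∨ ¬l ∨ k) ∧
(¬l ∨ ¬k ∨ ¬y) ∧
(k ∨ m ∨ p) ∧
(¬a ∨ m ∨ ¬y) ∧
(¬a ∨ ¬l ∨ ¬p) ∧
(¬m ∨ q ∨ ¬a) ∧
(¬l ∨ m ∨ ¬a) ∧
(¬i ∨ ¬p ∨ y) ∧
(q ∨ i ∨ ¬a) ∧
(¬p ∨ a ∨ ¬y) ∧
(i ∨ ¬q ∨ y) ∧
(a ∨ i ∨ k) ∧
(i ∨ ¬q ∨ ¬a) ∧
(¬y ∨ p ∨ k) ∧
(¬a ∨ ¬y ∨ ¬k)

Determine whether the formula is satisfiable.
No

No, the formula is not satisfiable.

No assignment of truth values to the variables can make all 40 clauses true simultaneously.

The formula is UNSAT (unsatisfiable).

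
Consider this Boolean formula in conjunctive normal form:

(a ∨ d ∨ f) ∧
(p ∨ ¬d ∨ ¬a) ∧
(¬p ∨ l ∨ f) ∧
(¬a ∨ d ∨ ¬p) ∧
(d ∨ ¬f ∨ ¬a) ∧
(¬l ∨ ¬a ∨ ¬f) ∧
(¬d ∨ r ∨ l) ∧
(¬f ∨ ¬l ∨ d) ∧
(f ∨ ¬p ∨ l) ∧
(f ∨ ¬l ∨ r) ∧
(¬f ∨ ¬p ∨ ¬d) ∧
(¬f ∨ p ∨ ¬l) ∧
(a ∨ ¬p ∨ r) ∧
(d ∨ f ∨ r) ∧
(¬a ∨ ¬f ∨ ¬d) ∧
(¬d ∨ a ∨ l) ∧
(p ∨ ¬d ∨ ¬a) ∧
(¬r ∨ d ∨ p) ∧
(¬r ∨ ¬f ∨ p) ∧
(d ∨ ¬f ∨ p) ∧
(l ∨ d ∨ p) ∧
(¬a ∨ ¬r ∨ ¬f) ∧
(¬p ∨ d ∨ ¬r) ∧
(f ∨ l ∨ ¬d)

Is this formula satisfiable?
Yes

Yes, the formula is satisfiable.

One satisfying assignment is: d=True, p=False, f=False, l=True, a=False, r=True

Verification: With this assignment, all 24 clauses evaluate to true.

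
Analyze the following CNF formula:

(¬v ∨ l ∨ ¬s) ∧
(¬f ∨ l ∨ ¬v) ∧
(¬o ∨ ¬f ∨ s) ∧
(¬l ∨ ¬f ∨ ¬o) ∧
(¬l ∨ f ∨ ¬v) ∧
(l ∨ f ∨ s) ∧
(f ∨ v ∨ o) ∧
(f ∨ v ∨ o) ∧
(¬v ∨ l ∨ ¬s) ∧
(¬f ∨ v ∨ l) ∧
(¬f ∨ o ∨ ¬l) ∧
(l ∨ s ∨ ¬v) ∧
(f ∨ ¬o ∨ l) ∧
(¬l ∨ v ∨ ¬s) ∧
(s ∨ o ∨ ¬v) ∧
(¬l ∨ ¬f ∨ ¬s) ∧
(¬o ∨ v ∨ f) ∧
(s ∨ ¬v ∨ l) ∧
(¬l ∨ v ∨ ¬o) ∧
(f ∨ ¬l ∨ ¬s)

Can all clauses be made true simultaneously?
No

No, the formula is not satisfiable.

No assignment of truth values to the variables can make all 20 clauses true simultaneously.

The formula is UNSAT (unsatisfiable).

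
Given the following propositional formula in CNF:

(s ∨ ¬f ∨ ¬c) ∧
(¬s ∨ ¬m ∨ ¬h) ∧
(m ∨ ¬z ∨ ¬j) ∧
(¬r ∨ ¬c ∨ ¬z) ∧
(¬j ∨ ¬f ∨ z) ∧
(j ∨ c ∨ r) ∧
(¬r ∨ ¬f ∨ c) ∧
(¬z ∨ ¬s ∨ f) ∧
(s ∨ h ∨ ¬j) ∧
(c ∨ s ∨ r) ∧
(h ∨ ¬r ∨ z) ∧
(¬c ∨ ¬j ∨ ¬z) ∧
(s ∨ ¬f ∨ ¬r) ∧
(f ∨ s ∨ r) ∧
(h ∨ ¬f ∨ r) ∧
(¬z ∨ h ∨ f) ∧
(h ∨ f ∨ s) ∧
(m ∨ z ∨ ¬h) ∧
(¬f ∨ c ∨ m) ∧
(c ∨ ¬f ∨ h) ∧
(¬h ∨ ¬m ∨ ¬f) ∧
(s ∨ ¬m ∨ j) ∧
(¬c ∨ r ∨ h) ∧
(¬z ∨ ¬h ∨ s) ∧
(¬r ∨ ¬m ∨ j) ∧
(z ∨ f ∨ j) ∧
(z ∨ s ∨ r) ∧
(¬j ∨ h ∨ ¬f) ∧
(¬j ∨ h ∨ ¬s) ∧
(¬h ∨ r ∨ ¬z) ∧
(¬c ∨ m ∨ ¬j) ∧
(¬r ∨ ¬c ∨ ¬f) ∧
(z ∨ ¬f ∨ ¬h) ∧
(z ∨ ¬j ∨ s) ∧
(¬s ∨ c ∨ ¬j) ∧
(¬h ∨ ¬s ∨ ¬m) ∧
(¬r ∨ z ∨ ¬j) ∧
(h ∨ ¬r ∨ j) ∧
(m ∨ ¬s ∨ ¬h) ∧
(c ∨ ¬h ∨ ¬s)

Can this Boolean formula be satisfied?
No

No, the formula is not satisfiable.

No assignment of truth values to the variables can make all 40 clauses true simultaneously.

The formula is UNSAT (unsatisfiable).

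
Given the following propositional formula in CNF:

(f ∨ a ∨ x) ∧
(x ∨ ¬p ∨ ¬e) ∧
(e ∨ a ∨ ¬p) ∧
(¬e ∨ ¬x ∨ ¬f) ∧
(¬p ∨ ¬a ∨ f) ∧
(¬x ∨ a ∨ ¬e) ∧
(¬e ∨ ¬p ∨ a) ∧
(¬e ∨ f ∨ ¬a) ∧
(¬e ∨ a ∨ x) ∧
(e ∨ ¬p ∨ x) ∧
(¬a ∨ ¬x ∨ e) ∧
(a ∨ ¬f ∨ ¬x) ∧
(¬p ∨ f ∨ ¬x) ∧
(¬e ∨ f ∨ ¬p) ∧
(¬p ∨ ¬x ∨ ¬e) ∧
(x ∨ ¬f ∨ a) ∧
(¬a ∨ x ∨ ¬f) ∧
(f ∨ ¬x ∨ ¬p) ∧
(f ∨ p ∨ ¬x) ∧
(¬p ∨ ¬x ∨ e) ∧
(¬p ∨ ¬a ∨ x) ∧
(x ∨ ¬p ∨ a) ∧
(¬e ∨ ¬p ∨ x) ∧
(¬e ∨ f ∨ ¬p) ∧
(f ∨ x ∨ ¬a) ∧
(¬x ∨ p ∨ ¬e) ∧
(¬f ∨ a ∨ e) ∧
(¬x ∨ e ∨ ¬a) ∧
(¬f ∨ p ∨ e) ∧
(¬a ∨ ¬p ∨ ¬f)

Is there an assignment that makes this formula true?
No

No, the formula is not satisfiable.

No assignment of truth values to the variables can make all 30 clauses true simultaneously.

The formula is UNSAT (unsatisfiable).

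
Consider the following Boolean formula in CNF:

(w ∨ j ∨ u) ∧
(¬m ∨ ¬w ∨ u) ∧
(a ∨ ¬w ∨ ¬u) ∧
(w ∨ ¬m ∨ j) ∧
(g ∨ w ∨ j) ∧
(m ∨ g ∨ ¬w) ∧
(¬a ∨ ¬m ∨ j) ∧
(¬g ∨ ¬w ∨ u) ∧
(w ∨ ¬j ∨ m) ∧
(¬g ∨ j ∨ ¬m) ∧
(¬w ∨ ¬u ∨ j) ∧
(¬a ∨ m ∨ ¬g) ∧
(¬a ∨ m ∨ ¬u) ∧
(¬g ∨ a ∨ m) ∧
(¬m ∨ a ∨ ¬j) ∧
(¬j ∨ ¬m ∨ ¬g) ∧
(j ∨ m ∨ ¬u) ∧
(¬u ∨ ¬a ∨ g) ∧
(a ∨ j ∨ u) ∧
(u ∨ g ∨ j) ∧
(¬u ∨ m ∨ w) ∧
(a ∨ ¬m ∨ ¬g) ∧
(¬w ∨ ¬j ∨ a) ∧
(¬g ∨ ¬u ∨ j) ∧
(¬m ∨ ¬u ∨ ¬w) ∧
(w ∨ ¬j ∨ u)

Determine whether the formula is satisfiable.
No

No, the formula is not satisfiable.

No assignment of truth values to the variables can make all 26 clauses true simultaneously.

The formula is UNSAT (unsatisfiable).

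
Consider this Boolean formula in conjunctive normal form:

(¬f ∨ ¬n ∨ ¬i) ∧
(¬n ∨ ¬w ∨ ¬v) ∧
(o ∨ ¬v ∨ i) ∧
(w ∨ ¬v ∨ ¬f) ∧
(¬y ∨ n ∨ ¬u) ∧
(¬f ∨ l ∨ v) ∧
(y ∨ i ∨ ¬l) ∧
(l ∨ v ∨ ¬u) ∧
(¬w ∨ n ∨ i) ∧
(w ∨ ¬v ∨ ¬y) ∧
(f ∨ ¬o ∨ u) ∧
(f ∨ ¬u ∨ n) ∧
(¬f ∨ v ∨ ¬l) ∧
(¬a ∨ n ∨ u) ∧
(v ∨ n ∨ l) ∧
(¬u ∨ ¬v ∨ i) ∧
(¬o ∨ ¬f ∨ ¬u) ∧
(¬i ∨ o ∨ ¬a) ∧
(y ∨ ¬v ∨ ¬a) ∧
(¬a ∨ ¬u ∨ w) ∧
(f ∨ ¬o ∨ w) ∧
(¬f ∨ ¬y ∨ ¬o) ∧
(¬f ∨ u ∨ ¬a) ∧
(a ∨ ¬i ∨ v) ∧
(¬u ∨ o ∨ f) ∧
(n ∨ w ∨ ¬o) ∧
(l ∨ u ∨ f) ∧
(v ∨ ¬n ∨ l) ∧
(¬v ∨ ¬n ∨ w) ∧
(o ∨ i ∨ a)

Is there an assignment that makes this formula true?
Yes

Yes, the formula is satisfiable.

One satisfying assignment is: o=False, l=False, n=False, f=True, u=False, w=True, y=False, a=False, v=True, i=True

Verification: With this assignment, all 30 clauses evaluate to true.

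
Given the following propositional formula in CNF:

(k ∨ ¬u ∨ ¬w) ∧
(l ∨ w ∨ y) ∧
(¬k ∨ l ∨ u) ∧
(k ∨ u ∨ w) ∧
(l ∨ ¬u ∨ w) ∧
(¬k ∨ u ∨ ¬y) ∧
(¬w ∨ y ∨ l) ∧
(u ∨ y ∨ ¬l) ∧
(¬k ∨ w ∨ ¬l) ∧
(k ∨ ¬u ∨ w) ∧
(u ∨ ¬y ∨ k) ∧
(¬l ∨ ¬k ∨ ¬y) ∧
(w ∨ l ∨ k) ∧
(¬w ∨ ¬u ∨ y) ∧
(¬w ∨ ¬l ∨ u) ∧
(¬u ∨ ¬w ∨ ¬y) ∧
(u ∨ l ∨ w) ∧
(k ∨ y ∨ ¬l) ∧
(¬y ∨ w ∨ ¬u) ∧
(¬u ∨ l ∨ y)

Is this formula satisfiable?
No

No, the formula is not satisfiable.

No assignment of truth values to the variables can make all 20 clauses true simultaneously.

The formula is UNSAT (unsatisfiable).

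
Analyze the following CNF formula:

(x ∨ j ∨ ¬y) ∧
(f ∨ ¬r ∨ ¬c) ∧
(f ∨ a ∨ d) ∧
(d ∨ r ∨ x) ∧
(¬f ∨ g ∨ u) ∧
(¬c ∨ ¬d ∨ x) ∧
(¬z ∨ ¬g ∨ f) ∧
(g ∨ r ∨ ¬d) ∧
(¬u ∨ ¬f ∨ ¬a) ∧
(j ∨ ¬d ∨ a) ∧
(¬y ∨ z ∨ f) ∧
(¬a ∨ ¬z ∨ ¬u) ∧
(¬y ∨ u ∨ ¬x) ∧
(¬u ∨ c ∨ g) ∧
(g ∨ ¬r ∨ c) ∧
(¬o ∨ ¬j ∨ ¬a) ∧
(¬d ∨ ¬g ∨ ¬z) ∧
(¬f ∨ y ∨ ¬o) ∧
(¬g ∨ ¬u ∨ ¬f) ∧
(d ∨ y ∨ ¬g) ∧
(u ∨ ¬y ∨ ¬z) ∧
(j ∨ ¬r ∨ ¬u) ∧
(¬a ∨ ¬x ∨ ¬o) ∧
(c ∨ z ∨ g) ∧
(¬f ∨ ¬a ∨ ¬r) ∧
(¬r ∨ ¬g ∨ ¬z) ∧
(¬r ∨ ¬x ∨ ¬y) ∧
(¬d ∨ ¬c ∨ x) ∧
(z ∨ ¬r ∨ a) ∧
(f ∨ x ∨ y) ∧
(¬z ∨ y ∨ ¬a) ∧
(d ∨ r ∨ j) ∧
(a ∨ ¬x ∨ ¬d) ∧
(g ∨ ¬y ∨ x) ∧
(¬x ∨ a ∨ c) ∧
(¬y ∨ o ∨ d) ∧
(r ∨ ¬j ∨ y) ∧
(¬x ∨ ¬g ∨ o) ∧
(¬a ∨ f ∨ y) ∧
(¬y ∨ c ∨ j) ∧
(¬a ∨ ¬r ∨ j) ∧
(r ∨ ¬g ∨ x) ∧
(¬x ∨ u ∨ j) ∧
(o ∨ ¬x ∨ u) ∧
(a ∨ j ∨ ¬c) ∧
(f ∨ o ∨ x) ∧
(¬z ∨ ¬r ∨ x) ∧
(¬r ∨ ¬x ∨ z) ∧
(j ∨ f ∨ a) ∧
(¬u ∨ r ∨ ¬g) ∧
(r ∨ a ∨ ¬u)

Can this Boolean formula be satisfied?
Yes

Yes, the formula is satisfiable.

One satisfying assignment is: y=False, o=False, a=False, g=False, x=True, c=True, r=True, f=True, z=True, d=False, j=True, u=True

Verification: With this assignment, all 51 clauses evaluate to true.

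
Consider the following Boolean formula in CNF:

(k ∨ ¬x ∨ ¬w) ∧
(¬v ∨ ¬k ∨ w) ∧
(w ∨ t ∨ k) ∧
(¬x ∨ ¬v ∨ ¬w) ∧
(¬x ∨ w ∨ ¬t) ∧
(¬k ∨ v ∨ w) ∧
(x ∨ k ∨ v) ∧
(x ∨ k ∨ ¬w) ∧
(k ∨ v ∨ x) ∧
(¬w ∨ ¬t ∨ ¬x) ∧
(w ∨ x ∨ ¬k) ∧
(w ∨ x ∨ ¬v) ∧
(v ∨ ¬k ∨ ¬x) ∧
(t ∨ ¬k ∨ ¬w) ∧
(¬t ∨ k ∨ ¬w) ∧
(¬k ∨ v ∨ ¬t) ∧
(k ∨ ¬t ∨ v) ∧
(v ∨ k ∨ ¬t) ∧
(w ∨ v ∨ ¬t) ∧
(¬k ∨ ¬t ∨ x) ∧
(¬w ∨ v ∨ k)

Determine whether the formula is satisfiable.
No

No, the formula is not satisfiable.

No assignment of truth values to the variables can make all 21 clauses true simultaneously.

The formula is UNSAT (unsatisfiable).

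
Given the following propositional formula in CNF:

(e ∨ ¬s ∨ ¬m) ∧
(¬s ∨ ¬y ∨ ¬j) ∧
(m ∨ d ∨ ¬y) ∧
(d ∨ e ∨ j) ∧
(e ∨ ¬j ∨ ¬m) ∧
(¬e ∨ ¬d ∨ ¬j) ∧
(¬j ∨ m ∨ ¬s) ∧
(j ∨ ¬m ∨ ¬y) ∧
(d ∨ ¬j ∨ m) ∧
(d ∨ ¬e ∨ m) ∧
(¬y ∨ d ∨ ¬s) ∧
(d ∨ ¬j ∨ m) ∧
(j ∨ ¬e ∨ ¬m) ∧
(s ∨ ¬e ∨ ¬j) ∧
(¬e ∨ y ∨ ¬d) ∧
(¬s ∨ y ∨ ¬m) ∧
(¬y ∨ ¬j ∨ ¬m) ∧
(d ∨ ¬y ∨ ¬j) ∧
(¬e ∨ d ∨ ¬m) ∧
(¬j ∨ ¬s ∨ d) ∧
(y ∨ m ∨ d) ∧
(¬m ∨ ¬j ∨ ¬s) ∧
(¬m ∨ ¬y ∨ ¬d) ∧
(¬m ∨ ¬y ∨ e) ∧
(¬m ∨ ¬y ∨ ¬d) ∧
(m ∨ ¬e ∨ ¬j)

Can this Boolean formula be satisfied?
Yes

Yes, the formula is satisfiable.

One satisfying assignment is: e=False, s=False, m=False, d=True, j=False, y=False

Verification: With this assignment, all 26 clauses evaluate to true.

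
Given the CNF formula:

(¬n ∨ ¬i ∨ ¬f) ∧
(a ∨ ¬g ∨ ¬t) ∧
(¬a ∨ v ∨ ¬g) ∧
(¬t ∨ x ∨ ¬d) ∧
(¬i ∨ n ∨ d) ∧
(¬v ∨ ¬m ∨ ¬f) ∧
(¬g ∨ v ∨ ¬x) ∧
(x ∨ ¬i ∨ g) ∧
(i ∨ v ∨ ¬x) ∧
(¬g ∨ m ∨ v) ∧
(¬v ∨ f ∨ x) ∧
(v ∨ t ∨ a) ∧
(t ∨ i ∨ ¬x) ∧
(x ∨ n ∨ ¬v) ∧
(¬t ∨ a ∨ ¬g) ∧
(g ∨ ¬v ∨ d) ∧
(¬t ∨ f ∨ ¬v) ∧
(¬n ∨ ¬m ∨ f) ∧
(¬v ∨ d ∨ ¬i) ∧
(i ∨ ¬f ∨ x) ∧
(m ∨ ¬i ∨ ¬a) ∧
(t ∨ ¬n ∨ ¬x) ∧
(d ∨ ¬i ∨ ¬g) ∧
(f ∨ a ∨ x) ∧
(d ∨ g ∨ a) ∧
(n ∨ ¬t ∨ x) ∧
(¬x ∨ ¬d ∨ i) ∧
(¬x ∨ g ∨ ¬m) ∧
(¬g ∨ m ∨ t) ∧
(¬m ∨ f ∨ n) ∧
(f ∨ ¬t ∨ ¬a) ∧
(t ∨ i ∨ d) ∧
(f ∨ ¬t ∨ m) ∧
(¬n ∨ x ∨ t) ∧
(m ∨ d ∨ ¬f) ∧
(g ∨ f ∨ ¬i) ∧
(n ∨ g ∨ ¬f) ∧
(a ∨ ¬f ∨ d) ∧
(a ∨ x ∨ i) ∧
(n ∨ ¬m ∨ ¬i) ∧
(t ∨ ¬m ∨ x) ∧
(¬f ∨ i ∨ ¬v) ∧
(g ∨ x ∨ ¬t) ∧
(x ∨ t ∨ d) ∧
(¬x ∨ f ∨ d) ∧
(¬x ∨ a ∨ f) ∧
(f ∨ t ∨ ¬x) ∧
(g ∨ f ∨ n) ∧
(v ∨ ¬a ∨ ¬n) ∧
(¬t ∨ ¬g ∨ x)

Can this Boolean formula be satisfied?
No

No, the formula is not satisfiable.

No assignment of truth values to the variables can make all 50 clauses true simultaneously.

The formula is UNSAT (unsatisfiable).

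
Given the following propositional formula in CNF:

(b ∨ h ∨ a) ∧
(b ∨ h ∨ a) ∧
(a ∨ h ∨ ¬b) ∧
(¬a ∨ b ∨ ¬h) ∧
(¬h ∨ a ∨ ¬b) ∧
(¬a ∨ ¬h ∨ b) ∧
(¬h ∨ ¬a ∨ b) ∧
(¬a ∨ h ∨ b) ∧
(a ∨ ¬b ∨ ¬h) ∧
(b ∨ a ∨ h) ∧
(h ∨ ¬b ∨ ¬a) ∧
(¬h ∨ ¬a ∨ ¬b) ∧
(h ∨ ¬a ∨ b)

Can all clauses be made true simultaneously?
Yes

Yes, the formula is satisfiable.

One satisfying assignment is: a=False, b=False, h=True

Verification: With this assignment, all 13 clauses evaluate to true.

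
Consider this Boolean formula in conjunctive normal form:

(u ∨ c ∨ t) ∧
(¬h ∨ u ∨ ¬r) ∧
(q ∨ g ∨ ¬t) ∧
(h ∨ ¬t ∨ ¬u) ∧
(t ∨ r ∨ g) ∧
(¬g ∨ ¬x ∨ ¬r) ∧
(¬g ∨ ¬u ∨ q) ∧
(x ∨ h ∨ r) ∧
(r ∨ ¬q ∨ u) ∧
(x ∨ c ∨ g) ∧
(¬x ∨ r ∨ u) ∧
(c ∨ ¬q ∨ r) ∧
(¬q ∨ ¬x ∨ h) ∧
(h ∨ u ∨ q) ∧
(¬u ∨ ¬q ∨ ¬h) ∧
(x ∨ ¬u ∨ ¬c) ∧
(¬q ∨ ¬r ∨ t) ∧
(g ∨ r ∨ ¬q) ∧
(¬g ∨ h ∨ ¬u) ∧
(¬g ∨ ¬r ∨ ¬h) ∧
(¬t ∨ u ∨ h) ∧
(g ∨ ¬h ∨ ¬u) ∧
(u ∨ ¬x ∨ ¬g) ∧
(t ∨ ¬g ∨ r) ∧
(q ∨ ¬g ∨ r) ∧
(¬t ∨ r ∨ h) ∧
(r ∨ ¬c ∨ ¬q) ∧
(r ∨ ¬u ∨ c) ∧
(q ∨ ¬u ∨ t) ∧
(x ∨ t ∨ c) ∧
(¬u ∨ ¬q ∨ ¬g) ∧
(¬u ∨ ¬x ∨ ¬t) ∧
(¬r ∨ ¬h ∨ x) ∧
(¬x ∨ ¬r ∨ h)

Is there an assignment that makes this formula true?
No

No, the formula is not satisfiable.

No assignment of truth values to the variables can make all 34 clauses true simultaneously.

The formula is UNSAT (unsatisfiable).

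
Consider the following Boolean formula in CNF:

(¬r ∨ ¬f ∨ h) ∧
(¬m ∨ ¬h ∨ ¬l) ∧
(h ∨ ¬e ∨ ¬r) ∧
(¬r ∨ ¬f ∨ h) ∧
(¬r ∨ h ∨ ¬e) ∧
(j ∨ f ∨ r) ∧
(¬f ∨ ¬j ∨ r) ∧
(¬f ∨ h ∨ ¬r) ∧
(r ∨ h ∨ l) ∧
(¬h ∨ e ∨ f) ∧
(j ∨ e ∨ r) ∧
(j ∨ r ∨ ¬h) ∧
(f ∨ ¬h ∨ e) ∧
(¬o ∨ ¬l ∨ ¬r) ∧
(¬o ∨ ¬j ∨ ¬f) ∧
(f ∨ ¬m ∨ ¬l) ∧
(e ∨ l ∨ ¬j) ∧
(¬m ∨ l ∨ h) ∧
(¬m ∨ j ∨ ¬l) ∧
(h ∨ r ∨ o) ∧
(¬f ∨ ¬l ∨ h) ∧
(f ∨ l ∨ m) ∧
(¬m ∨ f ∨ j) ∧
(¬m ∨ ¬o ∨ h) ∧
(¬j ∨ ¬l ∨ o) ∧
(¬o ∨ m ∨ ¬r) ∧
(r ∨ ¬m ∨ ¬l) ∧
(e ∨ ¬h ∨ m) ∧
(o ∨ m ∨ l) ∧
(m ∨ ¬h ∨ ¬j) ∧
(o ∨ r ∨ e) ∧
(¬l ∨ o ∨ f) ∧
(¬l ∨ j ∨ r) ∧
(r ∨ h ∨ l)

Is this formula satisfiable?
Yes

Yes, the formula is satisfiable.

One satisfying assignment is: j=False, l=False, h=True, e=False, o=False, r=True, m=True, f=True

Verification: With this assignment, all 34 clauses evaluate to true.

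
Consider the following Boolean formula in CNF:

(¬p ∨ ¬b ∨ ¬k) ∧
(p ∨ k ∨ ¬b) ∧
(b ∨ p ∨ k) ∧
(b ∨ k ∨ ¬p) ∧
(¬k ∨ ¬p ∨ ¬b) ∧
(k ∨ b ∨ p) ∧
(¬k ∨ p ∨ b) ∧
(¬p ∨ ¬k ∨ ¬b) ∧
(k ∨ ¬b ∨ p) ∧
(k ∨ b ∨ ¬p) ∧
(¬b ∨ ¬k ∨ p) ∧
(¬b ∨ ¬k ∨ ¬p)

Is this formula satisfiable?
Yes

Yes, the formula is satisfiable.

One satisfying assignment is: p=True, b=False, k=True

Verification: With this assignment, all 12 clauses evaluate to true.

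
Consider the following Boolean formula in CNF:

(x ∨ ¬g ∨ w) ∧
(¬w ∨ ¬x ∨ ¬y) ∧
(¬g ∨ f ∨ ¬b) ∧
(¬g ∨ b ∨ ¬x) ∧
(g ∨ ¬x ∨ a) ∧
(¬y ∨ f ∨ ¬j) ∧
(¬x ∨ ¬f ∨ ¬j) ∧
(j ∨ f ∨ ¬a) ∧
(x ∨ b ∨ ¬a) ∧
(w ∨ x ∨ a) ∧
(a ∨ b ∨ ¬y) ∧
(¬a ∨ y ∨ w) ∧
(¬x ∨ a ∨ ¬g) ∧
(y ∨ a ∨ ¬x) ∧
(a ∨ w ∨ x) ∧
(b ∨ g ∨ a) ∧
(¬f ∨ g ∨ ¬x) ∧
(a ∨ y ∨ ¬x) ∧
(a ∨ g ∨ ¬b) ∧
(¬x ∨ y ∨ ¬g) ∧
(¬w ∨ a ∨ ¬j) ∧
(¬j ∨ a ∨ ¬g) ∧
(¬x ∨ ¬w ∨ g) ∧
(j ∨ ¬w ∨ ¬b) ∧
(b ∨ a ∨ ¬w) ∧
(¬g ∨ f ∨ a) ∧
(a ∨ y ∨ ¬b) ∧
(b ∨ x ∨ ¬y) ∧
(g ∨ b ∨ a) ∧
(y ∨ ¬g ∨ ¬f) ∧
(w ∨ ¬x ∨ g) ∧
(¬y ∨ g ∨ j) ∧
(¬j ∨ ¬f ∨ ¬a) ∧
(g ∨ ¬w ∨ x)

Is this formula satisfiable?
Yes

Yes, the formula is satisfiable.

One satisfying assignment is: x=True, a=True, b=True, y=True, w=False, j=False, g=True, f=True

Verification: With this assignment, all 34 clauses evaluate to true.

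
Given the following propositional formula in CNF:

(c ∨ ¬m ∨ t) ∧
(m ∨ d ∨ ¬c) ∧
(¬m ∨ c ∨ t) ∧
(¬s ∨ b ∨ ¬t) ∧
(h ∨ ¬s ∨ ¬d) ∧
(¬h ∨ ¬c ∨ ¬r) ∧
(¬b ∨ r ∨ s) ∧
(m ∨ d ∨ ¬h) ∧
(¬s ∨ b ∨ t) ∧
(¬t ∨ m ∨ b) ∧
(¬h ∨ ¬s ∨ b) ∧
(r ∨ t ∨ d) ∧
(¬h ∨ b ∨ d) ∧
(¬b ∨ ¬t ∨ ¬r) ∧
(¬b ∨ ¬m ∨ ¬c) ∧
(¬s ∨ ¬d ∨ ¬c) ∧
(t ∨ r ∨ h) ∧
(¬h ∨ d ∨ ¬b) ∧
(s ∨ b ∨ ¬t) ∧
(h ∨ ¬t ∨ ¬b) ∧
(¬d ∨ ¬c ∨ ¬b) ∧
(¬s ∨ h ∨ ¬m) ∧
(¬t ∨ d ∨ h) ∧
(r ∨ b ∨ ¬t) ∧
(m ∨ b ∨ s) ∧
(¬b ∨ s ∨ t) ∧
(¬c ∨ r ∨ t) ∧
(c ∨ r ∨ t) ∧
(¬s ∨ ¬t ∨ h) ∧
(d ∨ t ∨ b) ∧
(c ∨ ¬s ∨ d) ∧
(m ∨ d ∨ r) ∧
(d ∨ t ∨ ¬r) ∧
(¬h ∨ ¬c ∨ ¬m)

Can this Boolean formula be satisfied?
Yes

Yes, the formula is satisfiable.

One satisfying assignment is: r=True, h=False, s=False, m=True, b=False, t=False, d=True, c=True

Verification: With this assignment, all 34 clauses evaluate to true.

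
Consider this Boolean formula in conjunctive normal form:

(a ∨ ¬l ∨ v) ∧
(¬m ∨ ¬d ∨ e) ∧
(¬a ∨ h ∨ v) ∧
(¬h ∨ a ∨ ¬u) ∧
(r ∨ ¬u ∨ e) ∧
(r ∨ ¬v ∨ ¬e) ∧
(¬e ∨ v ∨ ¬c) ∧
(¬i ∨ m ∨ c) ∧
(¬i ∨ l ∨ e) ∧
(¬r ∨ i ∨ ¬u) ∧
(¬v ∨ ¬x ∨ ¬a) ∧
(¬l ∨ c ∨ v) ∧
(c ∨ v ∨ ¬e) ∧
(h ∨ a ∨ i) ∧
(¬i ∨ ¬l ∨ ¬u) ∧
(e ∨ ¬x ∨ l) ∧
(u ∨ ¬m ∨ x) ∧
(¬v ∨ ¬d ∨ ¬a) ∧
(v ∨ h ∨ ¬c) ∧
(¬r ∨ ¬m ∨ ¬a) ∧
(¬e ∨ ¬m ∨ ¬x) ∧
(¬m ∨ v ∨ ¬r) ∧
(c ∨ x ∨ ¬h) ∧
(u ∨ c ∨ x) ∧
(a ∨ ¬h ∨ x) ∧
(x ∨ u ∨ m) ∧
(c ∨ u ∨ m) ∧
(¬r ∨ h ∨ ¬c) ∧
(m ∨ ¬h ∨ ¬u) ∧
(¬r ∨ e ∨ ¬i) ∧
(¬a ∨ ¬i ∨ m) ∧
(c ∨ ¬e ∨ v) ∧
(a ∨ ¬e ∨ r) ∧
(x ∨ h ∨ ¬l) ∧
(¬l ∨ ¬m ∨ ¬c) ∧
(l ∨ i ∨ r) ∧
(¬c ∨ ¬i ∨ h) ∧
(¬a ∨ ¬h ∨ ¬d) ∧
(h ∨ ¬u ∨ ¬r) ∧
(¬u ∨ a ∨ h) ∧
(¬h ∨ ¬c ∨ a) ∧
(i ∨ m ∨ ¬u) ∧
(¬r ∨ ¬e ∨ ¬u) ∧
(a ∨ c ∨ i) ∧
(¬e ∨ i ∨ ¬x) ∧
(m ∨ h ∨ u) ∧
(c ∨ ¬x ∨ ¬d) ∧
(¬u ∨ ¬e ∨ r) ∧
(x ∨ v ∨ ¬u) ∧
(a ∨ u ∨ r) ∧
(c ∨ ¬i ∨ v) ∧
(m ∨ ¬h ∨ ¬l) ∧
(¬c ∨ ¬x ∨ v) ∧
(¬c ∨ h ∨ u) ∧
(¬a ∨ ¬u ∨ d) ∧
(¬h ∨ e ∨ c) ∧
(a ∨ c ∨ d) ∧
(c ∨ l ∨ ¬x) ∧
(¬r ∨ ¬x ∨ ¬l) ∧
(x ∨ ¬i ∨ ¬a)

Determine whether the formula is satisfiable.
No

No, the formula is not satisfiable.

No assignment of truth values to the variables can make all 60 clauses true simultaneously.

The formula is UNSAT (unsatisfiable).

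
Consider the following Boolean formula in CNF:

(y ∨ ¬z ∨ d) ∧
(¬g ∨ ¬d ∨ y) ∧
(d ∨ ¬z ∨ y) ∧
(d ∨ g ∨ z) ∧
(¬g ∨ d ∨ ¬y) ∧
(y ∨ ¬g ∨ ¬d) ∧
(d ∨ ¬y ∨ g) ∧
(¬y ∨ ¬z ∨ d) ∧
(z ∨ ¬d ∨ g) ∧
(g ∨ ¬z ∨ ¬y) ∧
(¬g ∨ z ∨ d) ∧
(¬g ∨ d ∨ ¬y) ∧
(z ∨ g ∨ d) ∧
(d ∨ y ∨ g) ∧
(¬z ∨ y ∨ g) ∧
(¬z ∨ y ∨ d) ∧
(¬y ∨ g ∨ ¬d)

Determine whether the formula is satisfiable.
Yes

Yes, the formula is satisfiable.

One satisfying assignment is: y=True, z=False, g=True, d=True

Verification: With this assignment, all 17 clauses evaluate to true.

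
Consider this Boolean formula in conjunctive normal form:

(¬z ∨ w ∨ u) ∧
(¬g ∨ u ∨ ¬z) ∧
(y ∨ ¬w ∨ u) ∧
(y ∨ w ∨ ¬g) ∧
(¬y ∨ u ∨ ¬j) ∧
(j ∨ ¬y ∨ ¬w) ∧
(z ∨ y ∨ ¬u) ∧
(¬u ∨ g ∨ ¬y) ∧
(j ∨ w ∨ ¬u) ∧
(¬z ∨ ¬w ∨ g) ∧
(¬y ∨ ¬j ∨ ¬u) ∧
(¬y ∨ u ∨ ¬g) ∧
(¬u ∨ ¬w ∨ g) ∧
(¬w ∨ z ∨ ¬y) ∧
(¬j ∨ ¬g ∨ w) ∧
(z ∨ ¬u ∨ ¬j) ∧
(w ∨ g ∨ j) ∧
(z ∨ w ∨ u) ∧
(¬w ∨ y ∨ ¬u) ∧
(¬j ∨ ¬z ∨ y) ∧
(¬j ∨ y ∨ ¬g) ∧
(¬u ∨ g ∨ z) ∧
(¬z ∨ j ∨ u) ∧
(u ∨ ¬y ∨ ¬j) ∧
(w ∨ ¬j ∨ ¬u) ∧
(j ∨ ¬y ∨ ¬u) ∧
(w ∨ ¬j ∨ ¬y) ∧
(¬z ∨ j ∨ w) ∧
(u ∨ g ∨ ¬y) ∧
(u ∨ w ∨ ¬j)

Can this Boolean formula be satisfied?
No

No, the formula is not satisfiable.

No assignment of truth values to the variables can make all 30 clauses true simultaneously.

The formula is UNSAT (unsatisfiable).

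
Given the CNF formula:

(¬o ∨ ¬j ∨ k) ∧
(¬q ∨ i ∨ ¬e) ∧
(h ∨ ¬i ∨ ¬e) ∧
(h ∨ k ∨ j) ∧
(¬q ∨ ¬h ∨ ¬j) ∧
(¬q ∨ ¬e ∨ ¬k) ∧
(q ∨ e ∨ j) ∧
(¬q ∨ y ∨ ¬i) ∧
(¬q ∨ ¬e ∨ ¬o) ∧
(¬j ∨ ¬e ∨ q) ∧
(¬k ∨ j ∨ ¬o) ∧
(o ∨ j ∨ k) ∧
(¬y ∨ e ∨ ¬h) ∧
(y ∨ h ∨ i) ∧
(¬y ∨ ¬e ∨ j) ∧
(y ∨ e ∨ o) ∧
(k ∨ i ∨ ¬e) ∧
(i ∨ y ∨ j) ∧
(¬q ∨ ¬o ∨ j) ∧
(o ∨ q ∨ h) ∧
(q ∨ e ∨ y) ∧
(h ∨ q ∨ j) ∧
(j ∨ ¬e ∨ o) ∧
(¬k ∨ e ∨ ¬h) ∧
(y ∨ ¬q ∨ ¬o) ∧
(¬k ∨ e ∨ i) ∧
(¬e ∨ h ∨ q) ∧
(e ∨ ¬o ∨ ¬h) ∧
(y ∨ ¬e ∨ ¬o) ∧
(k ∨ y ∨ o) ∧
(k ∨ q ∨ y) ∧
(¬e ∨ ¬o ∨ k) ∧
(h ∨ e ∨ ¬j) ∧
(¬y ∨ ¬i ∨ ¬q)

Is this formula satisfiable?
No

No, the formula is not satisfiable.

No assignment of truth values to the variables can make all 34 clauses true simultaneously.

The formula is UNSAT (unsatisfiable).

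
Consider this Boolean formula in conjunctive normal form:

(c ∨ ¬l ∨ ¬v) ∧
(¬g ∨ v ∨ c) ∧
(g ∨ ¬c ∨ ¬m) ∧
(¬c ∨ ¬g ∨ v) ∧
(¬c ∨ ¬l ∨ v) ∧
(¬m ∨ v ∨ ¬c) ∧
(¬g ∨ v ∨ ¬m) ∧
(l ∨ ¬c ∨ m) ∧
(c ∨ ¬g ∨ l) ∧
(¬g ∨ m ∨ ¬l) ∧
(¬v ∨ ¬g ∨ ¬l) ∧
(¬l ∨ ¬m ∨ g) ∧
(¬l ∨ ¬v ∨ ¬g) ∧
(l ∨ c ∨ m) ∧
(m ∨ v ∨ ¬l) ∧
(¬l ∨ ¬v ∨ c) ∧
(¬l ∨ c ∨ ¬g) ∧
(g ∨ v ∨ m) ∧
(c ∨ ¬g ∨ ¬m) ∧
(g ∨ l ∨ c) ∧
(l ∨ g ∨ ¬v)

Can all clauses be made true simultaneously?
Yes

Yes, the formula is satisfiable.

One satisfying assignment is: v=True, g=True, l=False, c=True, m=True

Verification: With this assignment, all 21 clauses evaluate to true.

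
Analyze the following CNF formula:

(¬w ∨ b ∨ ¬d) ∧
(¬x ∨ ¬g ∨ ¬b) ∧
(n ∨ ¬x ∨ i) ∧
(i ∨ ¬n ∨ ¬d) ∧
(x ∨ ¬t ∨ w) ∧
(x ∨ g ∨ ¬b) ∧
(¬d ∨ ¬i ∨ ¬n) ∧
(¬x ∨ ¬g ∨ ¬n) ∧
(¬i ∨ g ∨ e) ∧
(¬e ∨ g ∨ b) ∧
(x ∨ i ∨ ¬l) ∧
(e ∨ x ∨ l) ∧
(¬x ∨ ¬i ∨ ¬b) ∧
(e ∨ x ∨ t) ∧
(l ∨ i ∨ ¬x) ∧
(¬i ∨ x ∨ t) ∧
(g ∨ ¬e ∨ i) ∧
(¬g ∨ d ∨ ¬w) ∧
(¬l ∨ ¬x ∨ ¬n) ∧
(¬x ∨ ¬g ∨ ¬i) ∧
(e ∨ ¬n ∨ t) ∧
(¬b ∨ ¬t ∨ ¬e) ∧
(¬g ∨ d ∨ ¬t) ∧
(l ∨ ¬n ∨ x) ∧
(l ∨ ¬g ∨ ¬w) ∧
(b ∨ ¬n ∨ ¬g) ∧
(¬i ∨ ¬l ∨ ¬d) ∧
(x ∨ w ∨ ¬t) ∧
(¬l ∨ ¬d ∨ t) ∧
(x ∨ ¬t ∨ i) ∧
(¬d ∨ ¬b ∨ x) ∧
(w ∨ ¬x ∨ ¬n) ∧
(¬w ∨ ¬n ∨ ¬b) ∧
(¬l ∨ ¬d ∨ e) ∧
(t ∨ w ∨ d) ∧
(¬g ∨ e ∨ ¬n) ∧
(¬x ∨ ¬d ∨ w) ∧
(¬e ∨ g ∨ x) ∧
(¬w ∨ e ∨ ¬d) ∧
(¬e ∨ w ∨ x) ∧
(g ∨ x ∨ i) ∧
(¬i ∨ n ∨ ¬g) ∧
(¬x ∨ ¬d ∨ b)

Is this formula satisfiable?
No

No, the formula is not satisfiable.

No assignment of truth values to the variables can make all 43 clauses true simultaneously.

The formula is UNSAT (unsatisfiable).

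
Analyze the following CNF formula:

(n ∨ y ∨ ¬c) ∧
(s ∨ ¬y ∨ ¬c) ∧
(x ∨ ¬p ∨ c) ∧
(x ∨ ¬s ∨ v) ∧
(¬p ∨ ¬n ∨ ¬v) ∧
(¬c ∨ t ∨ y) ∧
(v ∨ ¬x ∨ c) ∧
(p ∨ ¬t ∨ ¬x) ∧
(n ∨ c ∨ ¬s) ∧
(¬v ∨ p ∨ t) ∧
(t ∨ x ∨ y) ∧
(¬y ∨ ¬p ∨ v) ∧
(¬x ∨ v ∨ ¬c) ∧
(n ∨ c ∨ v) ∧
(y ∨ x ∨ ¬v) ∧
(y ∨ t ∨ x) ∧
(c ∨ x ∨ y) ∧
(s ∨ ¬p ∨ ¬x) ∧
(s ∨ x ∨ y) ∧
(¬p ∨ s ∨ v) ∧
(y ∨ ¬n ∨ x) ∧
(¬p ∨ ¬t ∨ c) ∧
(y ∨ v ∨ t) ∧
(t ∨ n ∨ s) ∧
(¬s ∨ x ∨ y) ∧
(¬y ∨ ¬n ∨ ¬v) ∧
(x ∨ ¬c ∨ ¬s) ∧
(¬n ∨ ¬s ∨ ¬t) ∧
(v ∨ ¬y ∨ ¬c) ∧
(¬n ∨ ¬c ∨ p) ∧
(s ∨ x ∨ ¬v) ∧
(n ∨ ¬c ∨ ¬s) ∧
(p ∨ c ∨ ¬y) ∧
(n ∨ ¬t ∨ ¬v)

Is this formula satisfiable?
No

No, the formula is not satisfiable.

No assignment of truth values to the variables can make all 34 clauses true simultaneously.

The formula is UNSAT (unsatisfiable).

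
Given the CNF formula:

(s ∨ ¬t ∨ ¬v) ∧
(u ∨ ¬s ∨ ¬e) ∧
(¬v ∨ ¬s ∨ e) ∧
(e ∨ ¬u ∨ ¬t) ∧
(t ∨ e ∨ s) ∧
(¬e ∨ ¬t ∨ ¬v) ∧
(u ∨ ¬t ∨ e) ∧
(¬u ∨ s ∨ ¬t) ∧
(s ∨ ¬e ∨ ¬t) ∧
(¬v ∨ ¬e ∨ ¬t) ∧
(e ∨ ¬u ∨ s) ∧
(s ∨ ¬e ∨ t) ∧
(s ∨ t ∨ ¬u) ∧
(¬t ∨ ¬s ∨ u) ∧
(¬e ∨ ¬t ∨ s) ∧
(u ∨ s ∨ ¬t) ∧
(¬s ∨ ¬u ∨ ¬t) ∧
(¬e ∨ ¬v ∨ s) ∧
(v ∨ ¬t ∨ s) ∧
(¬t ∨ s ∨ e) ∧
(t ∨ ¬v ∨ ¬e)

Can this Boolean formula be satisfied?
Yes

Yes, the formula is satisfiable.

One satisfying assignment is: t=False, e=False, v=False, s=True, u=False

Verification: With this assignment, all 21 clauses evaluate to true.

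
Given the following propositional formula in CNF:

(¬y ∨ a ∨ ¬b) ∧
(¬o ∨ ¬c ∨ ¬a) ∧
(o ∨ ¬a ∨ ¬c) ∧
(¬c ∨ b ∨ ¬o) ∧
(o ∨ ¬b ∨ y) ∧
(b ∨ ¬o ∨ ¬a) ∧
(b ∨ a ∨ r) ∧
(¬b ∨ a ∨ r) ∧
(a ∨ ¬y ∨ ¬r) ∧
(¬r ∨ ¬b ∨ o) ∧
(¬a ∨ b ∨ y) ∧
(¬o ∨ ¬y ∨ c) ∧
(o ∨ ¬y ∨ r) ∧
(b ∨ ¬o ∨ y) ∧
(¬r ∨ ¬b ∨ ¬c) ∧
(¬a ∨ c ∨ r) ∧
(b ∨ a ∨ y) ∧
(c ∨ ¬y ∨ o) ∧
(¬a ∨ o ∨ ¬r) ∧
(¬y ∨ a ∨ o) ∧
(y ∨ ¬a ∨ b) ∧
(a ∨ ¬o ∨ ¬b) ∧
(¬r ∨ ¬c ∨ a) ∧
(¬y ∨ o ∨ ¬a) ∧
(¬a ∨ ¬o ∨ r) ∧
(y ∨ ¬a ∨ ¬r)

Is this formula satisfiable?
No

No, the formula is not satisfiable.

No assignment of truth values to the variables can make all 26 clauses true simultaneously.

The formula is UNSAT (unsatisfiable).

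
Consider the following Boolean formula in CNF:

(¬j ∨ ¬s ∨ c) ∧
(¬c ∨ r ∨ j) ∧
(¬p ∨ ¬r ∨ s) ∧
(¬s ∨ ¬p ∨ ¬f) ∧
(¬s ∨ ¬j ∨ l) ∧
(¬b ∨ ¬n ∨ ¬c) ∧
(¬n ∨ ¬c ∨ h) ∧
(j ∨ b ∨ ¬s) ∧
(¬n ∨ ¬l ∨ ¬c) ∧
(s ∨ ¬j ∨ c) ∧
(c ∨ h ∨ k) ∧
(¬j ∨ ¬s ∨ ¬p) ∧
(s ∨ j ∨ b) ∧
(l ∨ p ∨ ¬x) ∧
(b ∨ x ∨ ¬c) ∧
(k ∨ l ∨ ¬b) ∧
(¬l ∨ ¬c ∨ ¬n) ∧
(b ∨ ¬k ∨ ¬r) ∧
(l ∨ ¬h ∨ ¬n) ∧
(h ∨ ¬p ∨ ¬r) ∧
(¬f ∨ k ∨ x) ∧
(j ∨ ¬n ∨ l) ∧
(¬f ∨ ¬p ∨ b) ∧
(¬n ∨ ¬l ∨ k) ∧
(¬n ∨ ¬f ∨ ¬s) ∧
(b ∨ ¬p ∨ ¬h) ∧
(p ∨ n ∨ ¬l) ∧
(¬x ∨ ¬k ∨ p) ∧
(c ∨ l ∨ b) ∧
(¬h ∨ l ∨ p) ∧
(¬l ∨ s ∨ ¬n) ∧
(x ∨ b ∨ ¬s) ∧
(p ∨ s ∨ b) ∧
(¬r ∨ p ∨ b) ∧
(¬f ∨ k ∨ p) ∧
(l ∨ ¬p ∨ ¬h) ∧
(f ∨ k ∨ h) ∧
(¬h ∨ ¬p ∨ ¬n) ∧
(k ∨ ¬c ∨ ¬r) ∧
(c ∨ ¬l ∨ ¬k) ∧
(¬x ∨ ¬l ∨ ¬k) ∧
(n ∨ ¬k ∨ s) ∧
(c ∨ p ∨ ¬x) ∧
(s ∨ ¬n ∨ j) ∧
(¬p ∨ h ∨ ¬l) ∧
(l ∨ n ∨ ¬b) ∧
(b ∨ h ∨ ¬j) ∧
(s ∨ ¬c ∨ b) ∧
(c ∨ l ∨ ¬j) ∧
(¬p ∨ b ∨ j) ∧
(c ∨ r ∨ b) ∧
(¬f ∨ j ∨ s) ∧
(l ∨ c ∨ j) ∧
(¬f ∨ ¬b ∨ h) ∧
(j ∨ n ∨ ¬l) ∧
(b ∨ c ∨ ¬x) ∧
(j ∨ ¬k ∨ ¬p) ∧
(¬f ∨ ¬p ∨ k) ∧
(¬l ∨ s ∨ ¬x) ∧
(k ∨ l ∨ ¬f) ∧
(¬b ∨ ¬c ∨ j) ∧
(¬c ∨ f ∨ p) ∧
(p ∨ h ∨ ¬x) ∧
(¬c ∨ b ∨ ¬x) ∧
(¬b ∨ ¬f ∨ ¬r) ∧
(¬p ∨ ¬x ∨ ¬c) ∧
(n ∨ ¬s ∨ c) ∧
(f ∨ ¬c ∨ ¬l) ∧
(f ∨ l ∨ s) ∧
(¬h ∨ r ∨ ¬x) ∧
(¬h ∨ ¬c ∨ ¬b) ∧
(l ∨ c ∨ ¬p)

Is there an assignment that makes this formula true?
No

No, the formula is not satisfiable.

No assignment of truth values to the variables can make all 72 clauses true simultaneously.

The formula is UNSAT (unsatisfiable).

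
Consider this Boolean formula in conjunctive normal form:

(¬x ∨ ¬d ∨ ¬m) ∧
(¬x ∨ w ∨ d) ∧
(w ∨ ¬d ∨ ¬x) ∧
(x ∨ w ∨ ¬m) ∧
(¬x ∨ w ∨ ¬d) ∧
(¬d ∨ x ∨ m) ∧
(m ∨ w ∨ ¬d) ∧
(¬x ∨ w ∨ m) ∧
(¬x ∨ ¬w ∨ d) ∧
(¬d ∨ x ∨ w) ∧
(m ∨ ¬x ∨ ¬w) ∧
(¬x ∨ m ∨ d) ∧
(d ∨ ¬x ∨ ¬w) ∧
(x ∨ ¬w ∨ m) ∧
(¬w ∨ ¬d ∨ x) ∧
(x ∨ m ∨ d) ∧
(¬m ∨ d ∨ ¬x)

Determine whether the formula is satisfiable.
Yes

Yes, the formula is satisfiable.

One satisfying assignment is: d=False, w=True, x=False, m=True

Verification: With this assignment, all 17 clauses evaluate to true.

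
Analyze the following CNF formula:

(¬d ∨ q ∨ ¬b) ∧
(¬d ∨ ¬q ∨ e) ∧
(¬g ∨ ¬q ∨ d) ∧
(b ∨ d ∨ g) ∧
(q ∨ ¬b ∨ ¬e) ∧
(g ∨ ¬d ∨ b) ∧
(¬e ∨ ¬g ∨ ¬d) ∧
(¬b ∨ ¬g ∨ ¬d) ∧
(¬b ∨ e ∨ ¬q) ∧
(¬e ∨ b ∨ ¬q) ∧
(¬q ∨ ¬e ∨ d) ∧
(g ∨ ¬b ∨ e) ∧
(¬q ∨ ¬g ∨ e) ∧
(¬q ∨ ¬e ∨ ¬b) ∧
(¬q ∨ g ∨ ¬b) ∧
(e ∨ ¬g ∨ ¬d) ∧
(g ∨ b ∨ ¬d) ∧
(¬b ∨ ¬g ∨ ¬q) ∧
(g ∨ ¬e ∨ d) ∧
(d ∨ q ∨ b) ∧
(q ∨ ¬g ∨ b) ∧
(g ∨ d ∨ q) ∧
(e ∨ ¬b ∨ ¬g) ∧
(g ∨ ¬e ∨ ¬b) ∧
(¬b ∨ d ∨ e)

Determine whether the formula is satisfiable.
No

No, the formula is not satisfiable.

No assignment of truth values to the variables can make all 25 clauses true simultaneously.

The formula is UNSAT (unsatisfiable).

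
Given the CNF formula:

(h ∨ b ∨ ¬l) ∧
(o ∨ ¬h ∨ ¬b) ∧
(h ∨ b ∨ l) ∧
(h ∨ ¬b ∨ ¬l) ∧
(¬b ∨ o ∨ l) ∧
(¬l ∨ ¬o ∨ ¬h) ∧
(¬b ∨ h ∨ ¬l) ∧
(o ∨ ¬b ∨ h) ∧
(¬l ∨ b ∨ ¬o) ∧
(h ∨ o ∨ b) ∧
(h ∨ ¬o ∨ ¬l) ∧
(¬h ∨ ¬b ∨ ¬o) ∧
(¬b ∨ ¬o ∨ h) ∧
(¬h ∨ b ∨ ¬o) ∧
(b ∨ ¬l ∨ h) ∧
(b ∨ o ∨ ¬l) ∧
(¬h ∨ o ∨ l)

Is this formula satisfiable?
No

No, the formula is not satisfiable.

No assignment of truth values to the variables can make all 17 clauses true simultaneously.

The formula is UNSAT (unsatisfiable).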